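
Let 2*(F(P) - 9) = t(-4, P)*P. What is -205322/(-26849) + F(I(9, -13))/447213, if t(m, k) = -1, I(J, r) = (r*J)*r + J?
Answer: 30600789914/4002407279 ≈ 7.6456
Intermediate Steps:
I(J, r) = J + J*r**2 (I(J, r) = (J*r)*r + J = J*r**2 + J = J + J*r**2)
F(P) = 9 - P/2 (F(P) = 9 + (-P)/2 = 9 - P/2)
-205322/(-26849) + F(I(9, -13))/447213 = -205322/(-26849) + (9 - 9*(1 + (-13)**2)/2)/447213 = -205322*(-1/26849) + (9 - 9*(1 + 169)/2)*(1/447213) = 205322/26849 + (9 - 9*170/2)*(1/447213) = 205322/26849 + (9 - 1/2*1530)*(1/447213) = 205322/26849 + (9 - 765)*(1/447213) = 205322/26849 - 756*1/447213 = 205322/26849 - 252/149071 = 30600789914/4002407279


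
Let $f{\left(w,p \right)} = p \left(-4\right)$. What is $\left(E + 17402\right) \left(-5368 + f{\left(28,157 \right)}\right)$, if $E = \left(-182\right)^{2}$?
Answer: $-302953896$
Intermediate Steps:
$f{\left(w,p \right)} = - 4 p$
$E = 33124$
$\left(E + 17402\right) \left(-5368 + f{\left(28,157 \right)}\right) = \left(33124 + 17402\right) \left(-5368 - 628\right) = 50526 \left(-5368 - 628\right) = 50526 \left(-5996\right) = -302953896$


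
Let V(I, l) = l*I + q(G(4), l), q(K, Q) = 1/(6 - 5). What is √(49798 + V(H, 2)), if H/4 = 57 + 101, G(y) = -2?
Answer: √51063 ≈ 225.97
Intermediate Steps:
q(K, Q) = 1 (q(K, Q) = 1/1 = 1)
H = 632 (H = 4*(57 + 101) = 4*158 = 632)
V(I, l) = 1 + I*l (V(I, l) = l*I + 1 = I*l + 1 = 1 + I*l)
√(49798 + V(H, 2)) = √(49798 + (1 + 632*2)) = √(49798 + (1 + 1264)) = √(49798 + 1265) = √51063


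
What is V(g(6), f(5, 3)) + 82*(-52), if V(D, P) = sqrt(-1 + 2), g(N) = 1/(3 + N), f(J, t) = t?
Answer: -4263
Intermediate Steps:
V(D, P) = 1 (V(D, P) = sqrt(1) = 1)
V(g(6), f(5, 3)) + 82*(-52) = 1 + 82*(-52) = 1 - 4264 = -4263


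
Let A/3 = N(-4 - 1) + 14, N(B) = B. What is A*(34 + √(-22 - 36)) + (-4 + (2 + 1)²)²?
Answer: 943 + 27*I*√58 ≈ 943.0 + 205.63*I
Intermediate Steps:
A = 27 (A = 3*((-4 - 1) + 14) = 3*(-5 + 14) = 3*9 = 27)
A*(34 + √(-22 - 36)) + (-4 + (2 + 1)²)² = 27*(34 + √(-22 - 36)) + (-4 + (2 + 1)²)² = 27*(34 + √(-58)) + (-4 + 3²)² = 27*(34 + I*√58) + (-4 + 9)² = (918 + 27*I*√58) + 5² = (918 + 27*I*√58) + 25 = 943 + 27*I*√58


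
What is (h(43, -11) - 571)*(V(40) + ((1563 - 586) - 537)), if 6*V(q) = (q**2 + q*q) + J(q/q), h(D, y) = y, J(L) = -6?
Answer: -565898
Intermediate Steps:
V(q) = -1 + q**2/3 (V(q) = ((q**2 + q*q) - 6)/6 = ((q**2 + q**2) - 6)/6 = (2*q**2 - 6)/6 = (-6 + 2*q**2)/6 = -1 + q**2/3)
(h(43, -11) - 571)*(V(40) + ((1563 - 586) - 537)) = (-11 - 571)*((-1 + (1/3)*40**2) + ((1563 - 586) - 537)) = -582*((-1 + (1/3)*1600) + (977 - 537)) = -582*((-1 + 1600/3) + 440) = -582*(1597/3 + 440) = -582*2917/3 = -565898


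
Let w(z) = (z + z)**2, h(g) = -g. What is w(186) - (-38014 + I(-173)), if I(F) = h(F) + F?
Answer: 176398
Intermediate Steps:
I(F) = 0 (I(F) = -F + F = 0)
w(z) = 4*z**2 (w(z) = (2*z)**2 = 4*z**2)
w(186) - (-38014 + I(-173)) = 4*186**2 - (-38014 + 0) = 4*34596 - 1*(-38014) = 138384 + 38014 = 176398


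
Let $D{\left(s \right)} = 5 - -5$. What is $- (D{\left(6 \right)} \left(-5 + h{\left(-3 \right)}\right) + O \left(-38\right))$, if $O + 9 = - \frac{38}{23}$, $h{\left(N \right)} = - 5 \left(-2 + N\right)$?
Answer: $- \frac{13910}{23} \approx -604.78$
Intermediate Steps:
$D{\left(s \right)} = 10$ ($D{\left(s \right)} = 5 + 5 = 10$)
$h{\left(N \right)} = 10 - 5 N$
$O = - \frac{245}{23}$ ($O = -9 - \frac{38}{23} = - \frac{245}{23} \approx -10.652$)
$- (D{\left(6 \right)} \left(-5 + h{\left(-3 \right)}\right) + O \left(-38\right)) = - (10 \left(-5 + \left(10 - -15\right)\right) - - \frac{9310}{23}) = - (10 \left(-5 + \left(10 + 15\right)\right) + \frac{9310}{23}) = - (10 \left(-5 + 25\right) + \frac{9310}{23}) = - (10 \cdot 20 + \frac{9310}{23}) = - (200 + \frac{9310}{23}) = \left(-1\right) \frac{13910}{23} = - \frac{13910}{23}$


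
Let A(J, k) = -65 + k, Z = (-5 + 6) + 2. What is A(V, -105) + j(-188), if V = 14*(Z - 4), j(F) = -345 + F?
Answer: -703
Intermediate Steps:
Z = 3 (Z = 1 + 2 = 3)
V = -14 (V = 14*(3 - 4) = 14*(-1) = -14)
A(V, -105) + j(-188) = (-65 - 105) + (-345 - 188) = -170 - 533 = -703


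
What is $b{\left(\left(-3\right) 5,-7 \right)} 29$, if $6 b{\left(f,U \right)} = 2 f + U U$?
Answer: $\frac{551}{6} \approx 91.833$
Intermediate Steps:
$b{\left(f,U \right)} = \frac{f}{3} + \frac{U^{2}}{6}$ ($b{\left(f,U \right)} = \frac{2 f + U U}{6} = \frac{2 f + U^{2}}{6} = \frac{U^{2} + 2 f}{6} = \frac{f}{3} + \frac{U^{2}}{6}$)
$b{\left(\left(-3\right) 5,-7 \right)} 29 = \left(\frac{\left(-3\right) 5}{3} + \frac{\left(-7\right)^{2}}{6}\right) 29 = \left(\frac{1}{3} \left(-15\right) + \frac{1}{6} \cdot 49\right) 29 = \left(-5 + \frac{49}{6}\right) 29 = \frac{19}{6} \cdot 29 = \frac{551}{6}$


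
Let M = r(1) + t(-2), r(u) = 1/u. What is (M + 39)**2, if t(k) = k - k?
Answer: 1600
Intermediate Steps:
t(k) = 0
M = 1 (M = 1/1 + 0 = 1 + 0 = 1)
(M + 39)**2 = (1 + 39)**2 = 40**2 = 1600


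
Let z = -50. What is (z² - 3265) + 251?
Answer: -514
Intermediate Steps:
(z² - 3265) + 251 = ((-50)² - 3265) + 251 = (2500 - 3265) + 251 = -765 + 251 = -514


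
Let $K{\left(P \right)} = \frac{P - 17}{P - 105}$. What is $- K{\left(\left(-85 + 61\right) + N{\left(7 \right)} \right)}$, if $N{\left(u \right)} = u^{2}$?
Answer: $\frac{1}{10} \approx 0.1$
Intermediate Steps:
$K{\left(P \right)} = \frac{-17 + P}{-105 + P}$
$- K{\left(\left(-85 + 61\right) + N{\left(7 \right)} \right)} = - \frac{-17 + \left(\left(-85 + 61\right) + 7^{2}\right)}{-105 + \left(\left(-85 + 61\right) + 7^{2}\right)} = - \frac{-17 + \left(-24 + 49\right)}{-105 + \left(-24 + 49\right)} = - \frac{-17 + 25}{-105 + 25} = - \frac{8}{-80} = - \frac{\left(-1\right) 8}{80} = \left(-1\right) \left(- \frac{1}{10}\right) = \frac{1}{10}$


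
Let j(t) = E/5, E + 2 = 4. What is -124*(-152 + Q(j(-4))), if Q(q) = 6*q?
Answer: 92752/5 ≈ 18550.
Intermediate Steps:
E = 2 (E = -2 + 4 = 2)
j(t) = 2/5
-124*(-152 + Q(j(-4))) = -124*(-152 + 6*(2/5)) = -124*(-152 + 12/5) = -124*(-748/5) = 92752/5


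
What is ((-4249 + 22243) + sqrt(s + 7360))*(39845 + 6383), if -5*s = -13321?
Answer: 831826632 + 138684*sqrt(27845)/5 ≈ 8.3646e+8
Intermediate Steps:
s = 13321/5 (s = -1/5*(-13321) = 13321/5 ≈ 2664.2)
((-4249 + 22243) + sqrt(s + 7360))*(39845 + 6383) = ((-4249 + 22243) + sqrt(13321/5 + 7360))*(39845 + 6383) = (17994 + sqrt(50121/5))*46228 = (17994 + 3*sqrt(27845)/5)*46228 = 831826632 + 138684*sqrt(27845)/5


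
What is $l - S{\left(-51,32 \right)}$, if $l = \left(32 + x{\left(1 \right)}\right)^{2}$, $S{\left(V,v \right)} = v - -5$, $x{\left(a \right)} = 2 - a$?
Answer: $1052$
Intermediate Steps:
$S{\left(V,v \right)} = 5 + v$ ($S{\left(V,v \right)} = v + 5 = 5 + v$)
$l = 1089$ ($l = \left(32 + \left(2 - 1\right)\right)^{2} = \left(32 + 1\right)^{2} = 33^{2} = 1089$)
$l - S{\left(-51,32 \right)} = 1089 - \left(5 + 32\right) = 1089 - 37 = 1052$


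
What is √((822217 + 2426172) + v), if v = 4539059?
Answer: 6*√216318 ≈ 2790.6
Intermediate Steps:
√((822217 + 2426172) + v) = √((822217 + 2426172) + 4539059) = √(3248389 + 4539059) = √7787448 = 6*√216318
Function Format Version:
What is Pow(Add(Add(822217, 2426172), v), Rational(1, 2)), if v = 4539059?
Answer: Mul(6, Pow(216318, Rational(1, 2))) ≈ 2790.6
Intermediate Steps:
Pow(Add(Add(822217, 2426172), v), Rational(1, 2)) = Pow(Add(Add(822217, 2426172), 4539059), Rational(1, 2)) = Pow(Add(3248389, 4539059), Rational(1, 2)) = Pow(7787448, Rational(1, 2)) = Mul(6, Pow(216318, Rational(1, 2)))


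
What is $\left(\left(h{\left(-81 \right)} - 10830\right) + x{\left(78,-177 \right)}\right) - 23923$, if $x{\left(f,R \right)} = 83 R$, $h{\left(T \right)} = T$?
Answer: $-49525$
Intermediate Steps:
$\left(\left(h{\left(-81 \right)} - 10830\right) + x{\left(78,-177 \right)}\right) - 23923 = \left(\left(-81 - 10830\right) + 83 \left(-177\right)\right) - 23923 = \left(\left(-81 - 10830\right) - 14691\right) - 23923 = \left(-10911 - 14691\right) - 23923 = -25602 - 23923 = -49525$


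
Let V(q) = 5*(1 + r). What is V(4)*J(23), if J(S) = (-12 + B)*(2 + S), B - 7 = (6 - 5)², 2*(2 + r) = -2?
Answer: 1000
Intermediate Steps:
r = -3 (r = -2 + (½)*(-2) = -2 - 1 = -3)
B = 8 (B = 7 + (6 - 5)² = 7 + 1² = 7 + 1 = 8)
J(S) = -8 - 4*S (J(S) = (-12 + 8)*(2 + S) = -4*(2 + S) = -8 - 4*S)
V(q) = -10 (V(q) = 5*(1 - 3) = 5*(-2) = -10)
V(4)*J(23) = -10*(-8 - 4*23) = -10*(-8 - 92) = -10*(-100) = 1000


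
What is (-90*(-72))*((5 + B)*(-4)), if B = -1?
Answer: -103680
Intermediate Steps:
(-90*(-72))*((5 + B)*(-4)) = (-90*(-72))*((5 - 1)*(-4)) = 6480*(4*(-4)) = 6480*(-16) = -103680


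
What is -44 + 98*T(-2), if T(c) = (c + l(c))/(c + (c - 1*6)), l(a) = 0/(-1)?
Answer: -122/5 ≈ -24.400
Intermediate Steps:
l(a) = 0 (l(a) = 0*(-1) = 0)
T(c) = c/(-6 + 2*c) (T(c) = (c + 0)/(c + (c - 1*6)) = c/(c + (c - 6)) = c/(c + (-6 + c)) = c/(-6 + 2*c))
-44 + 98*T(-2) = -44 + 98*((½)*(-2)/(-3 - 2)) = -44 + 98*((½)*(-2)/(-5)) = -44 + 98*((½)*(-2)*(-⅕)) = -44 + 98*(⅕) = -44 + 98/5 = -122/5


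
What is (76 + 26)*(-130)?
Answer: -13260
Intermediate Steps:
(76 + 26)*(-130) = 102*(-130) = -13260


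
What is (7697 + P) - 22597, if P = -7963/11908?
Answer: -177437163/11908 ≈ -14901.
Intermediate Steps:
P = -7963/11908 (P = -7963*1/11908 = -7963/11908 ≈ -0.66871)
(7697 + P) - 22597 = (7697 - 7963/11908) - 22597 = 91647913/11908 - 22597 = -177437163/11908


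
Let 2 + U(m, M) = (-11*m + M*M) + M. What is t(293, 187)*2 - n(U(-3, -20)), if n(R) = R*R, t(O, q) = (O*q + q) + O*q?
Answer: 50617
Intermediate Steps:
U(m, M) = -2 + M + M² - 11*m (U(m, M) = -2 + ((-11*m + M*M) + M) = -2 + ((-11*m + M²) + M) = -2 + ((M² - 11*m) + M) = -2 + (M + M² - 11*m) = -2 + M + M² - 11*m)
t(O, q) = q + 2*O*q (t(O, q) = (q + O*q) + O*q = q + 2*O*q)
n(R) = R²
t(293, 187)*2 - n(U(-3, -20)) = (187*(1 + 2*293))*2 - (-2 - 20 + (-20)² - 11*(-3))² = (187*(1 + 586))*2 - (-2 - 20 + 400 + 33)² = (187*587)*2 - 1*411² = 109769*2 - 1*168921 = 219538 - 168921 = 50617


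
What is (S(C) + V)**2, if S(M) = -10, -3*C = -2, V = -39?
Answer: 2401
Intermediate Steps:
C = 2/3 (C = -1/3*(-2) = 2/3 ≈ 0.66667)
(S(C) + V)**2 = (-10 - 39)**2 = (-49)**2 = 2401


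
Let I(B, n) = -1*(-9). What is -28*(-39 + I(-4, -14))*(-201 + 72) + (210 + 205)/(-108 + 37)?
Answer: -7693975/71 ≈ -1.0837e+5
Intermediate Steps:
I(B, n) = 9
-28*(-39 + I(-4, -14))*(-201 + 72) + (210 + 205)/(-108 + 37) = -28*(-39 + 9)*(-201 + 72) + (210 + 205)/(-108 + 37) = -(-840)*(-129) + 415/(-71) = -28*3870 + 415*(-1/71) = -108360 - 415/71 = -7693975/71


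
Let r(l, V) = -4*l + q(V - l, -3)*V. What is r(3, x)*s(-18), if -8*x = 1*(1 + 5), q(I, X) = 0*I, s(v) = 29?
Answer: -348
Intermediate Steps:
q(I, X) = 0
x = -¾ (x = -(1 + 5)/8 = -6/8 = -⅛*6 = -¾ ≈ -0.75000)
r(l, V) = -4*l (r(l, V) = -4*l + 0*V = -4*l + 0 = -4*l)
r(3, x)*s(-18) = -4*3*29 = -12*29 = -348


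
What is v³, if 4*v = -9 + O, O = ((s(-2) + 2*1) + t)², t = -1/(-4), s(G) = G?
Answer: -2924207/262144 ≈ -11.155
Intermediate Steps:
t = ¼ (t = -1*(-¼) = ¼ ≈ 0.25000)
O = 1/16 (O = ((-2 + 2*1) + ¼)² = ((-2 + 2) + ¼)² = (0 + ¼)² = (¼)² = 1/16 ≈ 0.062500)
v = -143/64 (v = (-9 + 1/16)/4 = (¼)*(-143/16) = -143/64 ≈ -2.2344)
v³ = (-143/64)³ = -2924207/262144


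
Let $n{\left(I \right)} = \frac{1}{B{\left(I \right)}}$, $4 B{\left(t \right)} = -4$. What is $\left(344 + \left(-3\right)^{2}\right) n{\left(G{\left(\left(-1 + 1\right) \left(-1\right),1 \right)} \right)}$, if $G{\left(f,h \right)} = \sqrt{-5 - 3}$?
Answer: $-353$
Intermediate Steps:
$B{\left(t \right)} = -1$ ($B{\left(t \right)} = \frac{1}{4} \left(-4\right) = -1$)
$G{\left(f,h \right)} = 2 i \sqrt{2}$ ($G{\left(f,h \right)} = \sqrt{-8} = 2 i \sqrt{2}$)
$n{\left(I \right)} = -1$ ($n{\left(I \right)} = \frac{1}{-1} = -1$)
$\left(344 + \left(-3\right)^{2}\right) n{\left(G{\left(\left(-1 + 1\right) \left(-1\right),1 \right)} \right)} = \left(344 + \left(-3\right)^{2}\right) \left(-1\right) = \left(344 + 9\right) \left(-1\right) = 353 \left(-1\right) = -353$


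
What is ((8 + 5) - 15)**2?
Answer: 4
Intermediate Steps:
((8 + 5) - 15)**2 = (13 - 15)**2 = (-2)**2 = 4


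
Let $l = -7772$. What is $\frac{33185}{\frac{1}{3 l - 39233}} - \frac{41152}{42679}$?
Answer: $- \frac{88588312306787}{42679} \approx -2.0757 \cdot 10^{9}$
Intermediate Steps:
$\frac{33185}{\frac{1}{3 l - 39233}} - \frac{41152}{42679} = \frac{33185}{\frac{1}{3 \left(-7772\right) - 39233}} - \frac{41152}{42679} = \frac{33185}{\frac{1}{-23316 - 39233}} - \frac{41152}{42679} = \frac{33185}{\frac{1}{-62549}} - \frac{41152}{42679} = \frac{33185}{- \frac{1}{62549}} - \frac{41152}{42679} = 33185 \left(-62549\right) - \frac{41152}{42679} = -2075688565 - \frac{41152}{42679} = - \frac{88588312306787}{42679}$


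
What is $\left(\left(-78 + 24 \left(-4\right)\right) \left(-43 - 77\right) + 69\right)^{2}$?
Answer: $438860601$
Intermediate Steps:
$\left(\left(-78 + 24 \left(-4\right)\right) \left(-43 - 77\right) + 69\right)^{2} = \left(\left(-78 - 96\right) \left(-120\right) + 69\right)^{2} = \left(\left(-174\right) \left(-120\right) + 69\right)^{2} = \left(20880 + 69\right)^{2} = 20949^{2} = 438860601$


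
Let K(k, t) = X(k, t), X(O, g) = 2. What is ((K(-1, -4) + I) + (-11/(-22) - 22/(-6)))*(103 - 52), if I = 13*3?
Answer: 4607/2 ≈ 2303.5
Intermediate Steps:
I = 39
K(k, t) = 2
((K(-1, -4) + I) + (-11/(-22) - 22/(-6)))*(103 - 52) = ((2 + 39) + (-11/(-22) - 22/(-6)))*(103 - 52) = (41 + (-11*(-1/22) - 22*(-1/6)))*51 = (41 + (1/2 + 11/3))*51 = (41 + 25/6)*51 = (271/6)*51 = 4607/2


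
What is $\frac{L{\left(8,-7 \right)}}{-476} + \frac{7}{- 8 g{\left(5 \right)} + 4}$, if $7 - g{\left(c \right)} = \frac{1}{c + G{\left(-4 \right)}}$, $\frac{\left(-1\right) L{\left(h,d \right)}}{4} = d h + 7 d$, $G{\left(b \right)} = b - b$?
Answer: $- \frac{625}{612} \approx -1.0212$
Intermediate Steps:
$G{\left(b \right)} = 0$
$L{\left(h,d \right)} = - 28 d - 4 d h$ ($L{\left(h,d \right)} = - 4 \left(d h + 7 d\right) = - 4 \left(7 d + d h\right) = - 28 d - 4 d h$)
$g{\left(c \right)} = 7 - \frac{1}{c}$ ($g{\left(c \right)} = 7 - \frac{1}{c + 0} = 7 - \frac{1}{c}$)
$\frac{L{\left(8,-7 \right)}}{-476} + \frac{7}{- 8 g{\left(5 \right)} + 4} = \frac{\left(-4\right) \left(-7\right) \left(7 + 8\right)}{-476} + \frac{7}{- 8 \left(7 - \frac{1}{5}\right) + 4} = \left(-4\right) \left(-7\right) 15 \left(- \frac{1}{476}\right) + \frac{7}{- 8 \left(7 - \frac{1}{5}\right) + 4} = 420 \left(- \frac{1}{476}\right) + \frac{7}{- 8 \left(7 - \frac{1}{5}\right) + 4} = - \frac{15}{17} + \frac{7}{\left(-8\right) \frac{34}{5} + 4} = - \frac{15}{17} + \frac{7}{- \frac{272}{5} + 4} = - \frac{15}{17} + \frac{7}{- \frac{252}{5}} = - \frac{15}{17} + 7 \left(- \frac{5}{252}\right) = - \frac{15}{17} - \frac{5}{36} = - \frac{625}{612}$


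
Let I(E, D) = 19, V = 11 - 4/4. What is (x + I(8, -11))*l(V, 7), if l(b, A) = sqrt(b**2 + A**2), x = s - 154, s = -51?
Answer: -186*sqrt(149) ≈ -2270.4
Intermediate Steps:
V = 10 (V = 11 - 4/4 = 11 - 1*1 = 11 - 1 = 10)
x = -205 (x = -51 - 154 = -205)
l(b, A) = sqrt(A**2 + b**2)
(x + I(8, -11))*l(V, 7) = (-205 + 19)*sqrt(7**2 + 10**2) = -186*sqrt(49 + 100) = -186*sqrt(149)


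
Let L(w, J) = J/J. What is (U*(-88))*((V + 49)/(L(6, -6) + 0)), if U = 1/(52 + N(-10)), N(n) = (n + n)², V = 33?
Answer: -1804/113 ≈ -15.965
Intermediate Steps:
N(n) = 4*n² (N(n) = (2*n)² = 4*n²)
L(w, J) = 1
U = 1/452 (U = 1/(52 + 4*(-10)²) = 1/(52 + 4*100) = 1/(52 + 400) = 1/452 ≈ 0.0022124)
(U*(-88))*((V + 49)/(L(6, -6) + 0)) = ((1/452)*(-88))*((33 + 49)/(1 + 0)) = -1804/(113*1) = -1804/113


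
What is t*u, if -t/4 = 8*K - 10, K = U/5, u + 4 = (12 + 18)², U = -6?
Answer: 351232/5 ≈ 70246.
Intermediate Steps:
u = 896 (u = -4 + (12 + 18)² = -4 + 30² = -4 + 900 = 896)
K = -6/5 ≈ -1.2000
t = 392/5 (t = -4*(8*(-6/5) - 10) = -4*(-48/5 - 10) = -4*(-98/5) = 392/5 ≈ 78.400)
t*u = (392/5)*896 = 351232/5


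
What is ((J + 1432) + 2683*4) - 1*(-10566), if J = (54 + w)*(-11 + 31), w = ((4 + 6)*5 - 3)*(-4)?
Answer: 20050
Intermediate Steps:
w = -188 (w = (10*5 - 3)*(-4) = (50 - 3)*(-4) = 47*(-4) = -188)
J = -2680 (J = (54 - 188)*(-11 + 31) = -134*20 = -2680)
((J + 1432) + 2683*4) - 1*(-10566) = ((-2680 + 1432) + 2683*4) - 1*(-10566) = (-1248 + 10732) + 10566 = 9484 + 10566 = 20050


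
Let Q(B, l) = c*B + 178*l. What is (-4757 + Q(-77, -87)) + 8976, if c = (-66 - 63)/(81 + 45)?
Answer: -67129/6 ≈ -11188.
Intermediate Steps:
c = -43/42 (c = -129/126 = -129*1/126 = -43/42 ≈ -1.0238)
Q(B, l) = 178*l - 43*B/42 (Q(B, l) = -43*B/42 + 178*l = 178*l - 43*B/42)
(-4757 + Q(-77, -87)) + 8976 = (-4757 + (178*(-87) - 43/42*(-77))) + 8976 = (-4757 + (-15486 + 473/6)) + 8976 = (-4757 - 92443/6) + 8976 = -120985/6 + 8976 = -67129/6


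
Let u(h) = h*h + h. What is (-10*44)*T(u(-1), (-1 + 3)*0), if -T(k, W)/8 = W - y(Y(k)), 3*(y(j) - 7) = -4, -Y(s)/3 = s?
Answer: -59840/3 ≈ -19947.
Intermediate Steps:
u(h) = h + h**2 (u(h) = h**2 + h = h + h**2)
Y(s) = -3*s
y(j) = 17/3 (y(j) = 7 + (1/3)*(-4) = 7 - 4/3 = 17/3)
T(k, W) = 136/3 - 8*W (T(k, W) = -8*(W - 1*17/3) = -8*(W - 17/3) = -8*(-17/3 + W) = 136/3 - 8*W)
(-10*44)*T(u(-1), (-1 + 3)*0) = (-10*44)*(136/3 - 8*(-1 + 3)*0) = -440*(136/3 - 16*0) = -440*(136/3 - 8*0) = -440*(136/3 + 0) = -440*136/3 = -59840/3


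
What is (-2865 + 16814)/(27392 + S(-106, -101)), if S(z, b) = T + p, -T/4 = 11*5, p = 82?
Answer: 13949/27254 ≈ 0.51182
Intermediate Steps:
T = -220 (T = -44*5 = -4*55 = -220)
S(z, b) = -138 (S(z, b) = -220 + 82 = -138)
(-2865 + 16814)/(27392 + S(-106, -101)) = (-2865 + 16814)/(27392 - 138) = 13949/27254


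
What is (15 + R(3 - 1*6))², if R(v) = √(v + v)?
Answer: (15 + I*√6)² ≈ 219.0 + 73.485*I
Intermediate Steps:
R(v) = √2*√v (R(v) = √(2*v) = √2*√v)
(15 + R(3 - 1*6))² = (15 + √2*√(3 - 1*6))² = (15 + √2*√(3 - 6))² = (15 + √2*√(-3))² = (15 + √2*(I*√3))² = (15 + I*√6)²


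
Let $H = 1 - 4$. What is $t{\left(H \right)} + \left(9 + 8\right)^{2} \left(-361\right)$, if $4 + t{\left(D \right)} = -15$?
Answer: $-104348$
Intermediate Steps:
$H = -3$ ($H = 1 - 4 = -3$)
$t{\left(D \right)} = -19$ ($t{\left(D \right)} = -4 - 15 = -19$)
$t{\left(H \right)} + \left(9 + 8\right)^{2} \left(-361\right) = -19 + \left(9 + 8\right)^{2} \left(-361\right) = -19 + 17^{2} \left(-361\right) = -19 + 289 \left(-361\right) = -19 - 104329 = -104348$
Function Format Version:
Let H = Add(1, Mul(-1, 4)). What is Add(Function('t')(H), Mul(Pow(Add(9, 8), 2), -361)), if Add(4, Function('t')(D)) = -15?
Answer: -104348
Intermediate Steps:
H = -3 (H = Add(1, -4) = -3)
Function('t')(D) = -19 (Function('t')(D) = Add(-4, -15) = -19)
Add(Function('t')(H), Mul(Pow(Add(9, 8), 2), -361)) = Add(-19, Mul(Pow(Add(9, 8), 2), -361)) = Add(-19, Mul(Pow(17, 2), -361)) = Add(-19, Mul(289, -361)) = Add(-19, -104329) = -104348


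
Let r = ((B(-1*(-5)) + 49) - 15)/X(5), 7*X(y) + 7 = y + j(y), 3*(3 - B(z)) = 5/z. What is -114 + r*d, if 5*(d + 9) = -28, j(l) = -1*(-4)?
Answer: -5963/3 ≈ -1987.7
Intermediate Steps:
j(l) = 4
d = -73/5 (d = -9 + (⅕)*(-28) = -9 - 28/5 = -73/5 ≈ -14.600)
B(z) = 3 - 5/(3*z)
X(y) = -3/7 + y/7 (X(y) = -1 + (y + 4)/7 = -1 + (4 + y)/7 = -1 + (4/7 + y/7) = -3/7 + y/7)
r = 385/3 (r = (((3 - 5/(3*((-1*(-5))))) + 49) - 15)/(-3/7 + (⅐)*5) = (((3 - 5/3/5) + 49) - 15)/(-3/7 + 5/7) = (((3 - 5/3*⅕) + 49) - 15)/(2/7) = (((3 - ⅓) + 49) - 15)*(7/2) = ((8/3 + 49) - 15)*(7/2) = (155/3 - 15)*(7/2) = (110/3)*(7/2) = 385/3 ≈ 128.33)
-114 + r*d = -114 + (385/3)*(-73/5) = -114 - 5621/3 = -5963/3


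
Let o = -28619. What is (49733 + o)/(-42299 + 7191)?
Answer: -10557/17554 ≈ -0.60140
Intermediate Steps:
(49733 + o)/(-42299 + 7191) = (49733 - 28619)/(-42299 + 7191) = 21114/(-35108) = 21114*(-1/35108) = -10557/17554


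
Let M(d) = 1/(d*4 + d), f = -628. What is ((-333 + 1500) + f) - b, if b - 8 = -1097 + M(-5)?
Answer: 40701/25 ≈ 1628.0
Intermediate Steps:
M(d) = 1/(5*d) (M(d) = 1/(4*d + d) = 1/(5*d))
b = -27226/25 (b = 8 + (-1097 + (1/5)/(-5)) = 8 + (-1097 + (1/5)*(-1/5)) = 8 + (-1097 - 1/25) = 8 - 27426/25 = -27226/25 ≈ -1089.0)
((-333 + 1500) + f) - b = ((-333 + 1500) - 628) - 1*(-27226/25) = (1167 - 628) + 27226/25 = 539 + 27226/25 = 40701/25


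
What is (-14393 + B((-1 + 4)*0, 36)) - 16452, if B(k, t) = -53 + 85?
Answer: -30813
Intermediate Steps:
B(k, t) = 32
(-14393 + B((-1 + 4)*0, 36)) - 16452 = (-14393 + 32) - 16452 = -14361 - 16452 = -30813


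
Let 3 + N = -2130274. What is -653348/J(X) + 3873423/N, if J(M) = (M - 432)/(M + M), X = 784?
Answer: -68198841260057/23433047 ≈ -2.9104e+6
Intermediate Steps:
N = -2130277 (N = -3 - 2130274 = -2130277)
J(M) = (-432 + M)/(2*M) (J(M) = (-432 + M)/((2*M)) = (-432 + M)*(1/(2*M)) = (-432 + M)/(2*M))
-653348/J(X) + 3873423/N = -653348*1568/(-432 + 784) + 3873423/(-2130277) = -653348/((½)*(1/784)*352) + 3873423*(-1/2130277) = -653348/11/49 - 3873423/2130277 = -653348*49/11 - 3873423/2130277 = -32014052/11 - 3873423/2130277 = -68198841260057/23433047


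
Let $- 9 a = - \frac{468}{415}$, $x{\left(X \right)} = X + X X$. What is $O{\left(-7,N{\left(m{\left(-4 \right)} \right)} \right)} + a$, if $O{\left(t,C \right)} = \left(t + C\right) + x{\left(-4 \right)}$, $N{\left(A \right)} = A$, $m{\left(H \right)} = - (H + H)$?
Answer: $\frac{5447}{415} \approx 13.125$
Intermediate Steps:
$m{\left(H \right)} = - 2 H$
$x{\left(X \right)} = X + X^{2}$
$O{\left(t,C \right)} = 12 + C + t$ ($O{\left(t,C \right)} = \left(t + C\right) - 4 \left(1 - 4\right) = \left(C + t\right) - -12 = \left(C + t\right) + 12 = 12 + C + t$)
$a = \frac{52}{415}$ ($a = - \frac{\left(-468\right) \frac{1}{415}}{9} = \left(- \frac{1}{9}\right) \left(- \frac{468}{415}\right) = \frac{52}{415} \approx 0.1253$)
$O{\left(-7,N{\left(m{\left(-4 \right)} \right)} \right)} + a = \left(12 - -8 - 7\right) + \frac{52}{415} = \left(12 + 8 - 7\right) + \frac{52}{415} = 13 + \frac{52}{415} = \frac{5447}{415}$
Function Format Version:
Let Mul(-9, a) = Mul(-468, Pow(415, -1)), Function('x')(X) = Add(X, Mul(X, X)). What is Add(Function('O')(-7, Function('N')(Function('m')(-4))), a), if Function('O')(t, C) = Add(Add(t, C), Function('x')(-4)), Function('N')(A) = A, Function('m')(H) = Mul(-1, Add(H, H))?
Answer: Rational(5447, 415) ≈ 13.125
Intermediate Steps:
Function('m')(H) = Mul(-2, H) (Function('m')(H) = Mul(-1, Mul(2, H)) = Mul(-2, H))
Function('x')(X) = Add(X, Pow(X, 2))
Function('O')(t, C) = Add(12, C, t) (Function('O')(t, C) = Add(Add(t, C), Mul(-4, Add(1, -4))) = Add(Add(C, t), Mul(-4, -3)) = Add(Add(C, t), 12) = Add(12, C, t))
a = Rational(52, 415) (a = Mul(Rational(-1, 9), Mul(-468, Pow(415, -1))) = Mul(Rational(-1, 9), Mul(-468, Rational(1, 415))) = Mul(Rational(-1, 9), Rational(-468, 415)) = Rational(52, 415) ≈ 0.12530)
Add(Function('O')(-7, Function('N')(Function('m')(-4))), a) = Add(Add(12, Mul(-2, -4), -7), Rational(52, 415)) = Add(Add(12, 8, -7), Rational(52, 415)) = Add(13, Rational(52, 415)) = Rational(5447, 415)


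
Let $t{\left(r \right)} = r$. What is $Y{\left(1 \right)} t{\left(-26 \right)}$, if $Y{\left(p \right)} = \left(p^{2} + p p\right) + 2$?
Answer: $-104$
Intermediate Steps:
$Y{\left(p \right)} = 2 + 2 p^{2}$ ($Y{\left(p \right)} = \left(p^{2} + p^{2}\right) + 2 = 2 p^{2} + 2 = 2 + 2 p^{2}$)
$Y{\left(1 \right)} t{\left(-26 \right)} = \left(2 + 2 \cdot 1^{2}\right) \left(-26\right) = \left(2 + 2 \cdot 1\right) \left(-26\right) = \left(2 + 2\right) \left(-26\right) = 4 \left(-26\right) = -104$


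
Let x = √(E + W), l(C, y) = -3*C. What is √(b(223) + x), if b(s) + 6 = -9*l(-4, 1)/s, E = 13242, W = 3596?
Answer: √(-322458 + 49729*√16838)/223 ≈ 11.103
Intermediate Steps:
b(s) = -6 - 108/s (b(s) = -6 - 9*(-3*(-4))/s = -6 - 108/s)
x = √16838 (x = √(13242 + 3596) = √16838 ≈ 129.76)
√(b(223) + x) = √((-6 - 108/223) + √16838) = √(-1446/223 + √16838)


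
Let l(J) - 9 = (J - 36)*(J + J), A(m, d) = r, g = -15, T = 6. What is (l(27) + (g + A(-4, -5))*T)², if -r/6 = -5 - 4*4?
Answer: 35721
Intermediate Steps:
r = 126 (r = -6*(-5 - 4*4) = -6*(-5 - 16) = -6*(-21) = 126)
A(m, d) = 126
l(J) = 9 + 2*J*(-36 + J) (l(J) = 9 + (J - 36)*(J + J) = 9 + (-36 + J)*(2*J) = 9 + 2*J*(-36 + J))
(l(27) + (g + A(-4, -5))*T)² = ((9 - 72*27 + 2*27²) + (-15 + 126)*6)² = ((9 - 1944 + 2*729) + 111*6)² = ((9 - 1944 + 1458) + 666)² = (-477 + 666)² = 189² = 35721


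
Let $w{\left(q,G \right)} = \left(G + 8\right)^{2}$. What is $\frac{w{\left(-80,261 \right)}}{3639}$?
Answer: $\frac{72361}{3639} \approx 19.885$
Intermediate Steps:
$w{\left(q,G \right)} = \left(8 + G\right)^{2}$
$\frac{w{\left(-80,261 \right)}}{3639} = \frac{\left(8 + 261\right)^{2}}{3639} = 269^{2} \cdot \frac{1}{3639} = 72361 \cdot \frac{1}{3639} = \frac{72361}{3639}$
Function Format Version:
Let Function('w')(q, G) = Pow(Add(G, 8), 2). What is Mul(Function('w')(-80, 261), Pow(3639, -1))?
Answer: Rational(72361, 3639) ≈ 19.885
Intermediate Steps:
Function('w')(q, G) = Pow(Add(8, G), 2)
Mul(Function('w')(-80, 261), Pow(3639, -1)) = Mul(Pow(Add(8, 261), 2), Pow(3639, -1)) = Mul(Pow(269, 2), Rational(1, 3639)) = Mul(72361, Rational(1, 3639)) = Rational(72361, 3639)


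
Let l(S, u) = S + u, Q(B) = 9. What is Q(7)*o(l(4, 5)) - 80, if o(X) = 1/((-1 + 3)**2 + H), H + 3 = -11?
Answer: -809/10 ≈ -80.900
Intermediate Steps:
H = -14 (H = -3 - 11 = -14)
o(X) = -1/10 (o(X) = 1/((-1 + 3)**2 - 14) = 1/(2**2 - 14) = 1/(4 - 14) = 1/(-10) = -1/10)
Q(7)*o(l(4, 5)) - 80 = 9*(-1/10) - 80 = -9/10 - 80 = -809/10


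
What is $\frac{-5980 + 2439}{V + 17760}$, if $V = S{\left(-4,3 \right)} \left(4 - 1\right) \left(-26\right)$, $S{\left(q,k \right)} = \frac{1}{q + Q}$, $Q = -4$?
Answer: $- \frac{14164}{71079} \approx -0.19927$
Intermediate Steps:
$S{\left(q,k \right)} = \frac{1}{-4 + q}$ ($S{\left(q,k \right)} = \frac{1}{q - 4} = \frac{1}{-4 + q}$)
$V = \frac{39}{4}$ ($V = \frac{4 - 1}{-4 - 4} \left(-26\right) = \frac{4 - 1}{-8} \left(-26\right) = \left(- \frac{1}{8}\right) 3 \left(-26\right) = \left(- \frac{3}{8}\right) \left(-26\right) = \frac{39}{4} \approx 9.75$)
$\frac{-5980 + 2439}{V + 17760} = \frac{-5980 + 2439}{\frac{39}{4} + 17760} = - \frac{3541}{\frac{71079}{4}} = \left(-3541\right) \frac{4}{71079} = - \frac{14164}{71079}$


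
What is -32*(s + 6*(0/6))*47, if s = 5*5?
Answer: -37600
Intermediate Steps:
s = 25
-32*(s + 6*(0/6))*47 = -32*(25 + 6*(0/6))*47 = -32*(25 + 6*(0*(⅙)))*47 = -32*(25 + 6*0)*47 = -32*(25 + 0)*47 = -32*25*47 = -800*47 = -37600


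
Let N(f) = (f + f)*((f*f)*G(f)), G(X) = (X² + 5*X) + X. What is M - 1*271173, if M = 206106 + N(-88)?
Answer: -9835068971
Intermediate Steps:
G(X) = X² + 6*X
N(f) = 2*f⁴*(6 + f) (N(f) = (f + f)*((f*f)*(f*(6 + f))) = (2*f)*(f²*(f*(6 + f))) = (2*f)*(f³*(6 + f)) = 2*f⁴*(6 + f))
M = -9834797798 (M = 206106 + 2*(-88)⁴*(6 - 88) = 206106 + 2*59969536*(-82) = 206106 - 9835003904 = -9834797798)
M - 1*271173 = -9834797798 - 1*271173 = -9834797798 - 271173 = -9835068971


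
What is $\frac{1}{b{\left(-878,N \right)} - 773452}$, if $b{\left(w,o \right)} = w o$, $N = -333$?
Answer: $- \frac{1}{481078} \approx -2.0787 \cdot 10^{-6}$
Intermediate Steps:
$b{\left(w,o \right)} = o w$
$\frac{1}{b{\left(-878,N \right)} - 773452} = \frac{1}{\left(-333\right) \left(-878\right) - 773452} = \frac{1}{292374 - 773452} = \frac{1}{-481078} = - \frac{1}{481078}$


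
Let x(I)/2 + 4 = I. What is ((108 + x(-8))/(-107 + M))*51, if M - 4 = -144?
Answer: -4284/247 ≈ -17.344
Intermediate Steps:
M = -140 (M = 4 - 144 = -140)
x(I) = -8 + 2*I
((108 + x(-8))/(-107 + M))*51 = ((108 + (-8 + 2*(-8)))/(-107 - 140))*51 = ((108 + (-8 - 16))/(-247))*51 = ((108 - 24)*(-1/247))*51 = (84*(-1/247))*51 = -84/247*51 = -4284/247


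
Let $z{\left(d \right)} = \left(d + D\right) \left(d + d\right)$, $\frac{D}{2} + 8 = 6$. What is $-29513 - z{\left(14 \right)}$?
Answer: $-29793$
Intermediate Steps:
$D = -4$ ($D = -16 + 2 \cdot 6 = -16 + 12 = -4$)
$z{\left(d \right)} = 2 d \left(-4 + d\right)$ ($z{\left(d \right)} = \left(d - 4\right) \left(d + d\right) = \left(-4 + d\right) 2 d = 2 d \left(-4 + d\right)$)
$-29513 - z{\left(14 \right)} = -29513 - 2 \cdot 14 \left(-4 + 14\right) = -29513 - 2 \cdot 14 \cdot 10 = -29513 - 280 = -29793$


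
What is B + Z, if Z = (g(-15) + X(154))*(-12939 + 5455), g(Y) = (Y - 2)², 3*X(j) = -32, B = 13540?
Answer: -6208520/3 ≈ -2.0695e+6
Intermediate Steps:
X(j) = -32/3 (X(j) = (⅓)*(-32) = -32/3)
g(Y) = (-2 + Y)²
Z = -6249140/3 (Z = ((-2 - 15)² - 32/3)*(-12939 + 5455) = ((-17)² - 32/3)*(-7484) = (289 - 32/3)*(-7484) = (835/3)*(-7484) = -6249140/3 ≈ -2.0830e+6)
B + Z = 13540 - 6249140/3 = -6208520/3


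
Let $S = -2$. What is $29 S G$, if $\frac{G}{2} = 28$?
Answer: $-3248$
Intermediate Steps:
$G = 56$ ($G = 2 \cdot 28 = 56$)
$29 S G = 29 \left(-2\right) 56 = \left(-58\right) 56 = -3248$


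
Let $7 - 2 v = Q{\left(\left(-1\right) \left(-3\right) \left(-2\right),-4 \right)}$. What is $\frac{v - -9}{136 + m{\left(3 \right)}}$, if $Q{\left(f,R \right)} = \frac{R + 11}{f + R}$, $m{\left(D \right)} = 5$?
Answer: $\frac{257}{2820} \approx 0.091135$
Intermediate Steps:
$Q{\left(f,R \right)} = \frac{11 + R}{R + f}$
$v = \frac{77}{20}$ ($v = \frac{7}{2} - \frac{\frac{1}{-4 + \left(-1\right) \left(-3\right) \left(-2\right)} \left(11 - 4\right)}{2} = \frac{7}{2} - \frac{\frac{1}{-4 + 3 \left(-2\right)} 7}{2} = \frac{7}{2} - \frac{\frac{1}{-4 - 6} \cdot 7}{2} = \frac{7}{2} - \frac{\frac{1}{-10} \cdot 7}{2} = \frac{7}{2} - \frac{\left(- \frac{1}{10}\right) 7}{2} = \frac{7}{2} - - \frac{7}{20} = \frac{7}{2} + \frac{7}{20} = \frac{77}{20} \approx 3.85$)
$\frac{v - -9}{136 + m{\left(3 \right)}} = \frac{\frac{77}{20} - -9}{136 + 5} = \frac{\frac{77}{20} + 9}{141} = \frac{1}{141} \cdot \frac{257}{20} = \frac{257}{2820}$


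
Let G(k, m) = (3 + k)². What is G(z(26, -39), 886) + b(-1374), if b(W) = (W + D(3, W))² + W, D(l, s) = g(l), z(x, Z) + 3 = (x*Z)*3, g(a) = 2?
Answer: 11134774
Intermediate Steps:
z(x, Z) = -3 + 3*Z*x (z(x, Z) = -3 + (x*Z)*3 = -3 + (Z*x)*3 = -3 + 3*Z*x)
D(l, s) = 2
b(W) = W + (2 + W)² (b(W) = (W + 2)² + W = (2 + W)² + W = W + (2 + W)²)
G(z(26, -39), 886) + b(-1374) = (3 + (-3 + 3*(-39)*26))² + (-1374 + (2 - 1374)²) = (3 + (-3 - 3042))² + (-1374 + (-1372)²) = (3 - 3045)² + (-1374 + 1882384) = (-3042)² + 1881010 = 9253764 + 1881010 = 11134774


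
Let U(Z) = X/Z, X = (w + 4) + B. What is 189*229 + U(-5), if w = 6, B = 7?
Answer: 216388/5 ≈ 43278.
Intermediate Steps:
X = 17 (X = (6 + 4) + 7 = 10 + 7 = 17)
U(Z) = 17/Z
189*229 + U(-5) = 189*229 + 17/(-5) = 43281 + 17*(-⅕) = 43281 - 17/5 = 216388/5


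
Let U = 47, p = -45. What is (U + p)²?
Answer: 4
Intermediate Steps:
(U + p)² = (47 - 45)² = 2² = 4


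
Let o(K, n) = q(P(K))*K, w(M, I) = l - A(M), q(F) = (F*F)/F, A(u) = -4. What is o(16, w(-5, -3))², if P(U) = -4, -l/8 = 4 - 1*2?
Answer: 4096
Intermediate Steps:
l = -16 (l = -8*(4 - 1*2) = -8*(4 - 2) = -8*2 = -16)
q(F) = F (q(F) = F²/F = F)
w(M, I) = -12 (w(M, I) = -16 - 1*(-4) = -16 + 4 = -12)
o(K, n) = -4*K
o(16, w(-5, -3))² = (-4*16)² = (-64)² = 4096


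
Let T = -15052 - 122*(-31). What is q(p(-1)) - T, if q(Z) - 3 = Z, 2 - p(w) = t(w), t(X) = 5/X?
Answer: 11280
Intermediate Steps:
p(w) = 2 - 5/w
q(Z) = 3 + Z
T = -11270 (T = -15052 + 3782 = -11270)
q(p(-1)) - T = (3 + (2 - 5/(-1))) - 1*(-11270) = (3 + (2 - 5*(-1))) + 11270 = (3 + (2 + 5)) + 11270 = (3 + 7) + 11270 = 10 + 11270 = 11280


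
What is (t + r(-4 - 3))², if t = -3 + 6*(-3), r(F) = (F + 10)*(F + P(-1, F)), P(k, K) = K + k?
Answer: 4356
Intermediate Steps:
r(F) = (-1 + 2*F)*(10 + F) (r(F) = (F + 10)*(F + (F - 1)) = (10 + F)*(F + (-1 + F)) = (10 + F)*(-1 + 2*F) = (-1 + 2*F)*(10 + F))
t = -21 (t = -3 - 18 = -21)
(t + r(-4 - 3))² = (-21 + (-10 + 2*(-4 - 3)² + 19*(-4 - 3)))² = (-21 + (-10 + 2*(-7)² + 19*(-7)))² = (-21 + (-10 + 2*49 - 133))² = (-21 + (-10 + 98 - 133))² = (-21 - 45)² = (-66)² = 4356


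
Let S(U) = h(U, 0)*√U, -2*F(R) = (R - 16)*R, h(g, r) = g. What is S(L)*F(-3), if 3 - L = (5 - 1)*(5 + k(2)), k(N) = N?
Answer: 7125*I/2 ≈ 3562.5*I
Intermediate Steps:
F(R) = -R*(-16 + R)/2 (F(R) = -(R - 16)*R/2 = -(-16 + R)*R/2 = -R*(-16 + R)/2)
L = -25 (L = 3 - (5 - 1)*(5 + 2) = 3 - 4*7 = 3 - 1*28 = 3 - 28 = -25)
S(U) = U^(3/2) (S(U) = U*√U = U^(3/2))
S(L)*F(-3) = (-25)^(3/2)*((½)*(-3)*(16 - 1*(-3))) = (-125*I)*((½)*(-3)*(16 + 3)) = (-125*I)*((½)*(-3)*19) = -125*I*(-57/2) = 7125*I/2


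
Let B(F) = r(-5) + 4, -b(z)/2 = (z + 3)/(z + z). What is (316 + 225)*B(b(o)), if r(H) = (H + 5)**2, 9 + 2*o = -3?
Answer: 2164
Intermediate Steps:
o = -6 (o = -9/2 + (1/2)*(-3) = -9/2 - 3/2 = -6)
r(H) = (5 + H)**2
b(z) = -(3 + z)/z (b(z) = -2*(z + 3)/(z + z) = -2*(3 + z)/(2*z) = -2*(3 + z)*1/(2*z) = -(3 + z)/z)
B(F) = 4 (B(F) = (5 - 5)**2 + 4 = 0**2 + 4 = 0 + 4 = 4)
(316 + 225)*B(b(o)) = (316 + 225)*4 = 541*4 = 2164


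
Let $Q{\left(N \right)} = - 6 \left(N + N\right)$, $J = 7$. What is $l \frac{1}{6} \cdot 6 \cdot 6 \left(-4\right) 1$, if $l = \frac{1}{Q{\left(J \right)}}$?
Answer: $\frac{2}{7} \approx 0.28571$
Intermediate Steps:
$Q{\left(N \right)} = - 12 N$ ($Q{\left(N \right)} = - 6 \cdot 2 N = - 12 N$)
$l = - \frac{1}{84}$ ($l = \frac{1}{\left(-12\right) 7} = \frac{1}{-84} = - \frac{1}{84} \approx -0.011905$)
$l \frac{1}{6} \cdot 6 \cdot 6 \left(-4\right) 1 = - \frac{\frac{1}{6} \cdot 6}{84} \cdot 6 \left(-4\right) 1 = - \frac{\frac{1}{6} \cdot 6}{84} \left(\left(-24\right) 1\right) = \left(- \frac{1}{84}\right) 1 \left(-24\right) = \left(- \frac{1}{84}\right) \left(-24\right) = \frac{2}{7}$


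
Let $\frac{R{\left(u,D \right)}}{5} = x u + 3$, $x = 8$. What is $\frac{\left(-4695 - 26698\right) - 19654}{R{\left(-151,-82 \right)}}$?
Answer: $\frac{51047}{6025} \approx 8.4725$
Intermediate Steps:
$R{\left(u,D \right)} = 15 + 40 u$ ($R{\left(u,D \right)} = 5 \left(8 u + 3\right) = 5 \left(3 + 8 u\right) = 15 + 40 u$)
$\frac{\left(-4695 - 26698\right) - 19654}{R{\left(-151,-82 \right)}} = \frac{\left(-4695 - 26698\right) - 19654}{15 + 40 \left(-151\right)} = \frac{-31393 - 19654}{15 - 6040} = - \frac{51047}{-6025} = \left(-51047\right) \left(- \frac{1}{6025}\right) = \frac{51047}{6025}$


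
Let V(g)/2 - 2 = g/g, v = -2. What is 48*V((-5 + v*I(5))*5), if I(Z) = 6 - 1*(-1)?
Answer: 288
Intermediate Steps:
I(Z) = 7 (I(Z) = 6 + 1 = 7)
V(g) = 6 (V(g) = 4 + 2*(g/g) = 4 + 2*1 = 4 + 2 = 6)
48*V((-5 + v*I(5))*5) = 48*6 = 288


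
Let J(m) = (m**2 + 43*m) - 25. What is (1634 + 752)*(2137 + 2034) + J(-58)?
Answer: 9952851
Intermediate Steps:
J(m) = -25 + m**2 + 43*m
(1634 + 752)*(2137 + 2034) + J(-58) = (1634 + 752)*(2137 + 2034) + (-25 + (-58)**2 + 43*(-58)) = 2386*4171 + (-25 + 3364 - 2494) = 9952006 + 845 = 9952851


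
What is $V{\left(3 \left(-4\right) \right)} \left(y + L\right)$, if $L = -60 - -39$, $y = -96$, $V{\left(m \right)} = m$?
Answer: $1404$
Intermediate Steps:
$L = -21$ ($L = -60 + 39 = -21$)
$V{\left(3 \left(-4\right) \right)} \left(y + L\right) = 3 \left(-4\right) \left(-96 - 21\right) = \left(-12\right) \left(-117\right) = 1404$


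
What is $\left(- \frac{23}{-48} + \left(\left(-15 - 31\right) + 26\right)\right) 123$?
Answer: $- \frac{38417}{16} \approx -2401.1$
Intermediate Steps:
$\left(- \frac{23}{-48} + \left(\left(-15 - 31\right) + 26\right)\right) 123 = \left(\left(-23\right) \left(- \frac{1}{48}\right) + \left(-46 + 26\right)\right) 123 = \left(\frac{23}{48} - 20\right) 123 = \left(- \frac{937}{48}\right) 123 = - \frac{38417}{16}$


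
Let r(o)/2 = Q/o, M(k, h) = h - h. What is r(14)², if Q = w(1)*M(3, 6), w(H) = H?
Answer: 0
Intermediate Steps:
M(k, h) = 0
Q = 0 (Q = 1*0 = 0)
r(o) = 0 (r(o) = 2*(0/o) = 2*0 = 0)
r(14)² = 0² = 0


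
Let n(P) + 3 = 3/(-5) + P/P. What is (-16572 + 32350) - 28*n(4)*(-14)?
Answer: 73794/5 ≈ 14759.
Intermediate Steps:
n(P) = -13/5 (n(P) = -3 + (3/(-5) + P/P) = -3 + (3*(-⅕) + 1) = -3 + (-⅗ + 1) = -3 + ⅖ = -13/5)
(-16572 + 32350) - 28*n(4)*(-14) = (-16572 + 32350) - 28*(-13/5)*(-14) = 15778 + (364/5)*(-14) = 15778 - 5096/5 = 73794/5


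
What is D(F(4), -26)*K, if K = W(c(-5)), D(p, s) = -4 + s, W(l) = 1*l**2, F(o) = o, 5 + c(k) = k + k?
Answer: -6750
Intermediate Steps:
c(k) = -5 + 2*k (c(k) = -5 + (k + k) = -5 + 2*k)
W(l) = l**2
K = 225 (K = (-5 + 2*(-5))**2 = (-5 - 10)**2 = (-15)**2 = 225)
D(F(4), -26)*K = (-4 - 26)*225 = -30*225 = -6750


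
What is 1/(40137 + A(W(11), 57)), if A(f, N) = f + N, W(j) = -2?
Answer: 1/40192 ≈ 2.4881e-5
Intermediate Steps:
A(f, N) = N + f
1/(40137 + A(W(11), 57)) = 1/(40137 + (57 - 2)) = 1/(40137 + 55) = 1/40192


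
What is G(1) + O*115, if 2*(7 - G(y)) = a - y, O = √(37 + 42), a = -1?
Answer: 8 + 115*√79 ≈ 1030.1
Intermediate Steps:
O = √79 ≈ 8.8882
G(y) = 15/2 + y/2 (G(y) = 7 - (-1 - y)/2 = 7 + (½ + y/2) = 15/2 + y/2)
G(1) + O*115 = (15/2 + (½)*1) + √79*115 = (15/2 + ½) + 115*√79 = 8 + 115*√79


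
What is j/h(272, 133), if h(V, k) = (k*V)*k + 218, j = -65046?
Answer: -32523/2405813 ≈ -0.013519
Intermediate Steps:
h(V, k) = 218 + V*k² (h(V, k) = (V*k)*k + 218 = V*k² + 218 = 218 + V*k²)
j/h(272, 133) = -65046/(218 + 272*133²) = -65046/(218 + 272*17689) = -65046/(218 + 4811408) = -65046/4811626 = -65046*1/4811626 = -32523/2405813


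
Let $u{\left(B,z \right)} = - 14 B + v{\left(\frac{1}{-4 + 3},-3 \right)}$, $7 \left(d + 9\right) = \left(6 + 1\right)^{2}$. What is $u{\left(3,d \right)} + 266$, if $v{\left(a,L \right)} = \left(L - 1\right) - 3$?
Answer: $217$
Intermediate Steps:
$d = -2$ ($d = -9 + \frac{\left(6 + 1\right)^{2}}{7} = -9 + \frac{7^{2}}{7} = -9 + \frac{1}{7} \cdot 49 = -9 + 7 = -2$)
$v{\left(a,L \right)} = -4 + L$ ($v{\left(a,L \right)} = \left(-1 + L\right) - 3 = -4 + L$)
$u{\left(B,z \right)} = -7 - 14 B$ ($u{\left(B,z \right)} = - 14 B - 7 = -7 - 14 B$)
$u{\left(3,d \right)} + 266 = \left(-7 - 42\right) + 266 = -49 + 266 = 217$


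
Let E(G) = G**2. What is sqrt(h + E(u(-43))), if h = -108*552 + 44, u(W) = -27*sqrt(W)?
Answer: I*sqrt(90919) ≈ 301.53*I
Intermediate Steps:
h = -59572 (h = -59616 + 44 = -59572)
sqrt(h + E(u(-43))) = sqrt(-59572 + (-27*I*sqrt(43))**2) = sqrt(-59572 - 31347) = sqrt(-90919) = I*sqrt(90919)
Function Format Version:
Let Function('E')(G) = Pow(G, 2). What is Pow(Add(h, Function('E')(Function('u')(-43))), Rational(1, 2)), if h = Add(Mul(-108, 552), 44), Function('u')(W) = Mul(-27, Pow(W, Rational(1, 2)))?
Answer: Mul(I, Pow(90919, Rational(1, 2))) ≈ Mul(301.53, I)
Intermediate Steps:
h = -59572 (h = Add(-59616, 44) = -59572)
Pow(Add(h, Function('E')(Function('u')(-43))), Rational(1, 2)) = Pow(Add(-59572, Pow(Mul(-27, Pow(-43, Rational(1, 2))), 2)), Rational(1, 2)) = Pow(Add(-59572, Pow(Mul(-27, Mul(I, Pow(43, Rational(1, 2)))), 2)), Rational(1, 2)) = Pow(Add(-59572, Pow(Mul(-27, I, Pow(43, Rational(1, 2))), 2)), Rational(1, 2)) = Pow(Add(-59572, -31347), Rational(1, 2)) = Pow(-90919, Rational(1, 2)) = Mul(I, Pow(90919, Rational(1, 2)))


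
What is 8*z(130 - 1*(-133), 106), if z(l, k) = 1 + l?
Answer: 2112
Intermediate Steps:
8*z(130 - 1*(-133), 106) = 8*(1 + (130 - 1*(-133))) = 8*(1 + (130 + 133)) = 8*(1 + 263) = 8*264 = 2112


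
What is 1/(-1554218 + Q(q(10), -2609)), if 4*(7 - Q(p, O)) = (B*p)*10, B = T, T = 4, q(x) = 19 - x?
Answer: -1/1554301 ≈ -6.4338e-7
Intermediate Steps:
B = 4
Q(p, O) = 7 - 10*p (Q(p, O) = 7 - 4*p*10/4 = 7 - 10*p)
1/(-1554218 + Q(q(10), -2609)) = 1/(-1554218 + (7 - 10*(19 - 1*10))) = 1/(-1554218 + (7 - 10*(19 - 10))) = 1/(-1554218 + (7 - 10*9)) = 1/(-1554218 + (7 - 90)) = 1/(-1554218 - 83) = 1/(-1554301) = -1/1554301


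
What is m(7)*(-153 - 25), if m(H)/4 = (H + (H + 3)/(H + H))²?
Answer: -2076192/49 ≈ -42371.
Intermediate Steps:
m(H) = 4*(H + (3 + H)/(2*H))² (m(H) = 4*(H + (H + 3)/(H + H))² = 4*(H + (3 + H)/((2*H)))² = 4*(H + (3 + H)*(1/(2*H)))² = 4*(H + (3 + H)/(2*H))²)
m(7)*(-153 - 25) = ((3 + 7 + 2*7²)²/7²)*(-153 - 25) = ((3 + 7 + 2*49)²/49)*(-178) = ((3 + 7 + 98)²/49)*(-178) = ((1/49)*108²)*(-178) = ((1/49)*11664)*(-178) = (11664/49)*(-178) = -2076192/49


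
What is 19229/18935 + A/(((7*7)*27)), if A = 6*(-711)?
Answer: -292787/132545 ≈ -2.2090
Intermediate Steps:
A = -4266
19229/18935 + A/(((7*7)*27)) = 19229/18935 - 4266/((7*7)*27) = 19229*(1/18935) - 4266/(49*27) = 2747/2705 - 4266/1323 = 2747/2705 - 4266*1/1323 = 2747/2705 - 158/49 = -292787/132545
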